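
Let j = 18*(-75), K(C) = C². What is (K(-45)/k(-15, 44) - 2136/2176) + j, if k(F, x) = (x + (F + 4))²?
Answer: -44402307/32912 ≈ -1349.1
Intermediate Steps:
k(F, x) = (4 + F + x)² (k(F, x) = (x + (4 + F))² = (4 + F + x)²)
j = -1350
(K(-45)/k(-15, 44) - 2136/2176) + j = ((-45)²/((4 - 15 + 44)²) - 2136/2176) - 1350 = (2025/(33²) - 2136*1/2176) - 1350 = (2025/1089 - 267/272) - 1350 = (2025*(1/1089) - 267/272) - 1350 = (225/121 - 267/272) - 1350 = 28893/32912 - 1350 = -44402307/32912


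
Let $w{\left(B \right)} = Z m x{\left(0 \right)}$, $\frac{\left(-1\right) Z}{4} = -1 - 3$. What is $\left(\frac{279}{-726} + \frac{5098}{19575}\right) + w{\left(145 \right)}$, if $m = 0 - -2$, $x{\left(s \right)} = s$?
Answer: $- \frac{586759}{4737150} \approx -0.12386$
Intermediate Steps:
$m = 2$ ($m = 0 + 2 = 2$)
$Z = 16$ ($Z = - 4 \left(-1 - 3\right) = \left(-4\right) \left(-4\right) = 16$)
$w{\left(B \right)} = 0$ ($w{\left(B \right)} = 16 \cdot 2 \cdot 0 = 32 \cdot 0 = 0$)
$\left(\frac{279}{-726} + \frac{5098}{19575}\right) + w{\left(145 \right)} = \left(\frac{279}{-726} + \frac{5098}{19575}\right) + 0 = \left(279 \left(- \frac{1}{726}\right) + 5098 \cdot \frac{1}{19575}\right) + 0 = \left(- \frac{93}{242} + \frac{5098}{19575}\right) + 0 = - \frac{586759}{4737150} + 0 = - \frac{586759}{4737150}$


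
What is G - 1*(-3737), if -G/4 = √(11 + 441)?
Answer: 3737 - 8*√113 ≈ 3652.0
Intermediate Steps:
G = -8*√113 (G = -4*√(11 + 441) = -8*√113 ≈ -85.041)
G - 1*(-3737) = -8*√113 - 1*(-3737) = -8*√113 + 3737 = 3737 - 8*√113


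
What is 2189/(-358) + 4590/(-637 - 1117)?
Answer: -2741363/313966 ≈ -8.7314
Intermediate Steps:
2189/(-358) + 4590/(-637 - 1117) = 2189*(-1/358) + 4590/(-1754) = -2189/358 + 4590*(-1/1754) = -2189/358 - 2295/877 = -2741363/313966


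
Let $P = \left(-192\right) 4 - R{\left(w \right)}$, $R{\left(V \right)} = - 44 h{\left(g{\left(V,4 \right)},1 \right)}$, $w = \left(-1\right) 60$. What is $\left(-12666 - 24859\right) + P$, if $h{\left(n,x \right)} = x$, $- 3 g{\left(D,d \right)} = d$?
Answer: $-38249$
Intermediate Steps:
$g{\left(D,d \right)} = - \frac{d}{3}$
$w = -60$
$R{\left(V \right)} = -44$ ($R{\left(V \right)} = \left(-44\right) 1 = -44$)
$P = -724$ ($P = \left(-192\right) 4 - -44 = -768 + 44 = -724$)
$\left(-12666 - 24859\right) + P = \left(-12666 - 24859\right) - 724 = -37525 - 724 = -38249$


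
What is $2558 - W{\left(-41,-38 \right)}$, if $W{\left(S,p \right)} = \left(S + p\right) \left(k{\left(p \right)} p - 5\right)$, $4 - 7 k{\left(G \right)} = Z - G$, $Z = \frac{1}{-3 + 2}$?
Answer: $\frac{114207}{7} \approx 16315.0$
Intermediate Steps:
$Z = -1$ ($Z = \frac{1}{-1} = -1$)
$k{\left(G \right)} = \frac{5}{7} + \frac{G}{7}$ ($k{\left(G \right)} = \frac{4}{7} - \frac{-1 - G}{7} = \frac{4}{7} + \left(\frac{1}{7} + \frac{G}{7}\right) = \frac{5}{7} + \frac{G}{7}$)
$W{\left(S,p \right)} = \left(-5 + p \left(\frac{5}{7} + \frac{p}{7}\right)\right) \left(S + p\right)$ ($W{\left(S,p \right)} = \left(S + p\right) \left(\left(\frac{5}{7} + \frac{p}{7}\right) p - 5\right) = \left(S + p\right) \left(p \left(\frac{5}{7} + \frac{p}{7}\right) - 5\right) = \left(S + p\right) \left(-5 + p \left(\frac{5}{7} + \frac{p}{7}\right)\right) = \left(-5 + p \left(\frac{5}{7} + \frac{p}{7}\right)\right) \left(S + p\right)$)
$2558 - W{\left(-41,-38 \right)} = 2558 - \left(\left(-5\right) \left(-41\right) - -190 + \frac{\left(-38\right)^{2} \left(5 - 38\right)}{7} + \frac{1}{7} \left(-41\right) \left(-38\right) \left(5 - 38\right)\right) = 2558 - \left(205 + 190 + \frac{1}{7} \cdot 1444 \left(-33\right) + \frac{1}{7} \left(-41\right) \left(-38\right) \left(-33\right)\right) = 2558 - \left(205 + 190 - \frac{47652}{7} - \frac{51414}{7}\right) = 2558 - - \frac{96301}{7} = 2558 + \frac{96301}{7} = \frac{114207}{7}$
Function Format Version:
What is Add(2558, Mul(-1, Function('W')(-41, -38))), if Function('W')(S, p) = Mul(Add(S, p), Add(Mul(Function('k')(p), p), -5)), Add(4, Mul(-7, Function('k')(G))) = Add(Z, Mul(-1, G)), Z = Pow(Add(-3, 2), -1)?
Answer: Rational(114207, 7) ≈ 16315.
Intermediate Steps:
Z = -1 (Z = Pow(-1, -1) = -1)
Function('k')(G) = Add(Rational(5, 7), Mul(Rational(1, 7), G)) (Function('k')(G) = Add(Rational(4, 7), Mul(Rational(-1, 7), Add(-1, Mul(-1, G)))) = Add(Rational(4, 7), Add(Rational(1, 7), Mul(Rational(1, 7), G))) = Add(Rational(5, 7), Mul(Rational(1, 7), G)))
Function('W')(S, p) = Mul(Add(-5, Mul(p, Add(Rational(5, 7), Mul(Rational(1, 7), p)))), Add(S, p)) (Function('W')(S, p) = Mul(Add(S, p), Add(Mul(Add(Rational(5, 7), Mul(Rational(1, 7), p)), p), -5)) = Mul(Add(S, p), Add(Mul(p, Add(Rational(5, 7), Mul(Rational(1, 7), p))), -5)) = Mul(Add(S, p), Add(-5, Mul(p, Add(Rational(5, 7), Mul(Rational(1, 7), p))))) = Mul(Add(-5, Mul(p, Add(Rational(5, 7), Mul(Rational(1, 7), p)))), Add(S, p)))
Add(2558, Mul(-1, Function('W')(-41, -38))) = Add(2558, Mul(-1, Add(Mul(-5, -41), Mul(-5, -38), Mul(Rational(1, 7), Pow(-38, 2), Add(5, -38)), Mul(Rational(1, 7), -41, -38, Add(5, -38))))) = Add(2558, Mul(-1, Add(205, 190, Mul(Rational(1, 7), 1444, -33), Mul(Rational(1, 7), -41, -38, -33)))) = Add(2558, Mul(-1, Add(205, 190, Rational(-47652, 7), Rational(-51414, 7)))) = Add(2558, Mul(-1, Rational(-96301, 7))) = Add(2558, Rational(96301, 7)) = Rational(114207, 7)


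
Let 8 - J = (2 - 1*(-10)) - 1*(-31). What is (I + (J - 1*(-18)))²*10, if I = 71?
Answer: 29160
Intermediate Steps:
J = -35 (J = 8 - ((2 - 1*(-10)) - 1*(-31)) = 8 - ((2 + 10) + 31) = 8 - (12 + 31) = 8 - 1*43 = 8 - 43 = -35)
(I + (J - 1*(-18)))²*10 = (71 + (-35 - 1*(-18)))²*10 = (71 + (-35 + 18))²*10 = (71 - 17)²*10 = 54²*10 = 2916*10 = 29160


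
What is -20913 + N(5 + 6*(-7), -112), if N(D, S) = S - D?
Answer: -20988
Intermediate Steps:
-20913 + N(5 + 6*(-7), -112) = -20913 + (-112 - (5 + 6*(-7))) = -20913 + (-112 - (5 - 42)) = -20913 + (-112 - 1*(-37)) = -20913 + (-112 + 37) = -20913 - 75 = -20988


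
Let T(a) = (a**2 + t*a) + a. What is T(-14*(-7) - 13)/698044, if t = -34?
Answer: 1105/174511 ≈ 0.0063320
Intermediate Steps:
T(a) = a**2 - 33*a (T(a) = (a**2 - 34*a) + a = a**2 - 33*a)
T(-14*(-7) - 13)/698044 = ((-14*(-7) - 13)*(-33 + (-14*(-7) - 13)))/698044 = ((98 - 13)*(-33 + (98 - 13)))*(1/698044) = (85*(-33 + 85))*(1/698044) = (85*52)*(1/698044) = 4420*(1/698044) = 1105/174511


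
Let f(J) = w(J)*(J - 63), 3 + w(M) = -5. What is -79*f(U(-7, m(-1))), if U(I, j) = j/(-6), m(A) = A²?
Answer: -119764/3 ≈ -39921.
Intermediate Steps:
w(M) = -8 (w(M) = -3 - 5 = -8)
U(I, j) = -j/6 (U(I, j) = j*(-⅙) = -j/6)
f(J) = 504 - 8*J (f(J) = -8*(J - 63) = -8*(-63 + J) = 504 - 8*J)
-79*f(U(-7, m(-1))) = -79*(504 - (-4)*(-1)²/3) = -79*(504 - (-4)/3) = -79*(504 - 8*(-⅙)) = -79*(504 + 4/3) = -79*1516/3 = -119764/3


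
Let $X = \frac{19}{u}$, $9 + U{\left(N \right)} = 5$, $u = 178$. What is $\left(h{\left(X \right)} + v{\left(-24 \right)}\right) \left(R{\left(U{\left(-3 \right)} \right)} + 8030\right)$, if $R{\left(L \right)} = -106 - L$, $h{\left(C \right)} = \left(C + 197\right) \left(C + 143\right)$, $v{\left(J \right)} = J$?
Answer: $\frac{1769846301798}{7921} \approx 2.2344 \cdot 10^{8}$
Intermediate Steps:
$U{\left(N \right)} = -4$ ($U{\left(N \right)} = -9 + 5 = -4$)
$X = \frac{19}{178} \approx 0.10674$
$h{\left(C \right)} = \left(143 + C\right) \left(197 + C\right)$ ($h{\left(C \right)} = \left(197 + C\right) \left(143 + C\right) = \left(143 + C\right) \left(197 + C\right)$)
$\left(h{\left(X \right)} + v{\left(-24 \right)}\right) \left(R{\left(U{\left(-3 \right)} \right)} + 8030\right) = \left(\left(28171 + \left(\frac{19}{178}\right)^{2} + 340 \cdot \frac{19}{178}\right) - 24\right) \left(\left(-106 - -4\right) + 8030\right) = \left(\left(28171 + \frac{361}{31684} + \frac{3230}{89}\right) - 24\right) \left(\left(-106 + 4\right) + 8030\right) = \left(\frac{893720205}{31684} - 24\right) \left(-102 + 8030\right) = \frac{892959789}{31684} \cdot 7928 = \frac{1769846301798}{7921}$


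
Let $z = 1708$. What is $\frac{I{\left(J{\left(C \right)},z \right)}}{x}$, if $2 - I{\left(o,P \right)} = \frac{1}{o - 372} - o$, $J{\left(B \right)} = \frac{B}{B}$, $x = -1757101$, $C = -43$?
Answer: $- \frac{1114}{651884471} \approx -1.7089 \cdot 10^{-6}$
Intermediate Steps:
$J{\left(B \right)} = 1$
$I{\left(o,P \right)} = 2 + o - \frac{1}{-372 + o}$ ($I{\left(o,P \right)} = 2 - \left(\frac{1}{o - 372} - o\right) = 2 - \left(\frac{1}{-372 + o} - o\right) = 2 + \left(o - \frac{1}{-372 + o}\right) = 2 + o - \frac{1}{-372 + o}$)
$\frac{I{\left(J{\left(C \right)},z \right)}}{x} = \frac{\frac{1}{-372 + 1} \left(-745 + 1^{2} - 370\right)}{-1757101} = \frac{-745 + 1 - 370}{-371} \left(- \frac{1}{1757101}\right) = \left(- \frac{1}{371}\right) \left(-1114\right) \left(- \frac{1}{1757101}\right) = \frac{1114}{371} \left(- \frac{1}{1757101}\right) = - \frac{1114}{651884471}$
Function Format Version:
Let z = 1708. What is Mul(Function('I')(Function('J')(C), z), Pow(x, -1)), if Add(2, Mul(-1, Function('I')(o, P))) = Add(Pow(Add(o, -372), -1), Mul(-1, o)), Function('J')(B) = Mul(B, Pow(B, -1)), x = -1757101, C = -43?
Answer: Rational(-1114, 651884471) ≈ -1.7089e-6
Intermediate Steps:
Function('J')(B) = 1
Function('I')(o, P) = Add(2, o, Mul(-1, Pow(Add(-372, o), -1))) (Function('I')(o, P) = Add(2, Mul(-1, Add(Pow(Add(o, -372), -1), Mul(-1, o)))) = Add(2, Mul(-1, Add(Pow(Add(-372, o), -1), Mul(-1, o)))) = Add(2, Add(o, Mul(-1, Pow(Add(-372, o), -1)))) = Add(2, o, Mul(-1, Pow(Add(-372, o), -1))))
Mul(Function('I')(Function('J')(C), z), Pow(x, -1)) = Mul(Mul(Pow(Add(-372, 1), -1), Add(-745, Pow(1, 2), Mul(-370, 1))), Pow(-1757101, -1)) = Mul(Mul(Pow(-371, -1), Add(-745, 1, -370)), Rational(-1, 1757101)) = Mul(Mul(Rational(-1, 371), -1114), Rational(-1, 1757101)) = Mul(Rational(1114, 371), Rational(-1, 1757101)) = Rational(-1114, 651884471)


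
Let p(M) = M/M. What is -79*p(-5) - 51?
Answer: -130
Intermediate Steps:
p(M) = 1
-79*p(-5) - 51 = -79*1 - 51 = -79 - 51 = -130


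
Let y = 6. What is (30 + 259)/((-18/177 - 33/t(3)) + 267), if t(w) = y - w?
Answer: 17051/15098 ≈ 1.1294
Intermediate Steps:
t(w) = 6 - w
(30 + 259)/((-18/177 - 33/t(3)) + 267) = (30 + 259)/((-18/177 - 33/(6 - 1*3)) + 267) = 289/((-18*1/177 - 33/(6 - 3)) + 267) = 289/((-6/59 - 33/3) + 267) = 289/((-6/59 - 33*⅓) + 267) = 289/((-6/59 - 11) + 267) = 289/(-655/59 + 267) = 289/(15098/59) = 289*(59/15098) = 17051/15098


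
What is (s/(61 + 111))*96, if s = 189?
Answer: 4536/43 ≈ 105.49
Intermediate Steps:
(s/(61 + 111))*96 = (189/(61 + 111))*96 = (189/172)*96 = 4536/43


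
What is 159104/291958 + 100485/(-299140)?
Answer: 1825697093/8733631612 ≈ 0.20904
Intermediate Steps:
159104/291958 + 100485/(-299140) = 159104*(1/291958) + 100485*(-1/299140) = 79552/145979 - 20097/59828 = 1825697093/8733631612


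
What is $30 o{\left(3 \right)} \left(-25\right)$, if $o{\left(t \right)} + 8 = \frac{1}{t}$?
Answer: $5750$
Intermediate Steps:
$o{\left(t \right)} = -8 + \frac{1}{t}$
$30 o{\left(3 \right)} \left(-25\right) = 30 \left(-8 + \frac{1}{3}\right) \left(-25\right) = 30 \left(- \frac{23}{3}\right) \left(-25\right) = \left(-230\right) \left(-25\right) = 5750$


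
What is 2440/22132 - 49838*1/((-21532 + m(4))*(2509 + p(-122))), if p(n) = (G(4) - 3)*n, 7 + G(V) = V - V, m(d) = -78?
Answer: 2246900207/20266798035 ≈ 0.11087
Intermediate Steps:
G(V) = -7 (G(V) = -7 + (V - V) = -7 + 0 = -7)
p(n) = -10*n (p(n) = (-7 - 3)*n = -10*n)
2440/22132 - 49838*1/((-21532 + m(4))*(2509 + p(-122))) = 2440/22132 - 49838*1/((-21532 - 78)*(2509 - 10*(-122))) = 2440*(1/22132) - 49838*(-1/(21610*(2509 + 1220))) = 610/5533 - 49838/(3729*(-21610)) = 610/5533 - 49838/(-80583690) = 610/5533 - 49838*(-1/80583690) = 610/5533 + 24919/40291845 = 2246900207/20266798035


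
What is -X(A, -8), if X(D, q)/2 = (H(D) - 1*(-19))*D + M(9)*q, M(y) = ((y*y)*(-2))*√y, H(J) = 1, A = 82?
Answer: -11056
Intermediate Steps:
M(y) = -2*y^(5/2) (M(y) = (y²*(-2))*√y = (-2*y²)*√y = -2*y^(5/2))
X(D, q) = -972*q + 40*D (X(D, q) = 2*((1 - 1*(-19))*D + (-2*9^(5/2))*q) = 2*((1 + 19)*D + (-2*243)*q) = 2*(20*D - 486*q) = 2*(-486*q + 20*D) = -972*q + 40*D)
-X(A, -8) = -(-972*(-8) + 40*82) = -(7776 + 3280) = -1*11056 = -11056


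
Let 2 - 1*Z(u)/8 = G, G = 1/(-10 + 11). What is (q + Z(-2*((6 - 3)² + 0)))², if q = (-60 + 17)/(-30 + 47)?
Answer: 8649/289 ≈ 29.927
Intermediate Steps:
q = -43/17 ≈ -2.5294
G = 1 (G = 1/1 = 1)
Z(u) = 8 (Z(u) = 16 - 8*1 = 16 - 8 = 8)
(q + Z(-2*((6 - 3)² + 0)))² = (-43/17 + 8)² = (93/17)² = 8649/289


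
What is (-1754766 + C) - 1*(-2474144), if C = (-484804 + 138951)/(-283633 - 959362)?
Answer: 894183602963/1242995 ≈ 7.1938e+5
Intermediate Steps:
C = 345853/1242995 (C = -345853/(-1242995) = -345853*(-1/1242995) = 345853/1242995 ≈ 0.27824)
(-1754766 + C) - 1*(-2474144) = (-1754766 + 345853/1242995) - 1*(-2474144) = -2181165018317/1242995 + 2474144 = 894183602963/1242995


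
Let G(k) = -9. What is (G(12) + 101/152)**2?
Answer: 1605289/23104 ≈ 69.481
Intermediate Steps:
(G(12) + 101/152)**2 = (-9 + 101/152)**2 = (-1267/152)**2 = 1605289/23104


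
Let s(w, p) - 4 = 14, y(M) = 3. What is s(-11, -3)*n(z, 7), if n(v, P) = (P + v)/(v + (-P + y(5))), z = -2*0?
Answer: -63/2 ≈ -31.500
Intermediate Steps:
s(w, p) = 18 (s(w, p) = 4 + 14 = 18)
z = 0
n(v, P) = (P + v)/(3 + v - P) (n(v, P) = (P + v)/(v + (-P + 3)) = (P + v)/(v + (3 - P)) = (P + v)/(3 + v - P))
s(-11, -3)*n(z, 7) = 18*((7 + 0)/(3 + 0 - 1*7)) = 18*(7/(3 + 0 - 7)) = 18*(7/(-4)) = 18*(-1/4*7) = 18*(-7/4) = -63/2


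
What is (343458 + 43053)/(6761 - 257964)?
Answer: -386511/251203 ≈ -1.5386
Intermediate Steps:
(343458 + 43053)/(6761 - 257964) = 386511/(-251203) = 386511*(-1/251203) = -386511/251203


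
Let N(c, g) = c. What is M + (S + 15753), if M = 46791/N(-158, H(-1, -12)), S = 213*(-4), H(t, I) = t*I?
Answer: 2307567/158 ≈ 14605.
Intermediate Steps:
H(t, I) = I*t
S = -852
M = -46791/158 (M = 46791/(-158) = 46791*(-1/158) = -46791/158 ≈ -296.15)
M + (S + 15753) = -46791/158 + (-852 + 15753) = -46791/158 + 14901 = 2307567/158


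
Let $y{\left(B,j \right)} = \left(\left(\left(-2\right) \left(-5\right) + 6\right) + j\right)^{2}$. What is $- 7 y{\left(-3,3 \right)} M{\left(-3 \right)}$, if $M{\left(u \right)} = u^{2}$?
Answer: $-22743$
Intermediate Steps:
$y{\left(B,j \right)} = \left(16 + j\right)^{2}$ ($y{\left(B,j \right)} = \left(\left(10 + 6\right) + j\right)^{2} = \left(16 + j\right)^{2}$)
$- 7 y{\left(-3,3 \right)} M{\left(-3 \right)} = - 7 \left(16 + 3\right)^{2} \left(-3\right)^{2} = - 7 \cdot 19^{2} \cdot 9 = \left(-7\right) 361 \cdot 9 = \left(-2527\right) 9 = -22743$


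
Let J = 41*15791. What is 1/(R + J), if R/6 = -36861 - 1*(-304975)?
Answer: 1/2256115 ≈ 4.4324e-7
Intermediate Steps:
J = 647431
R = 1608684 (R = 6*(-36861 - 1*(-304975)) = 6*(-36861 + 304975) = 6*268114 = 1608684)
1/(R + J) = 1/(1608684 + 647431) = 1/2256115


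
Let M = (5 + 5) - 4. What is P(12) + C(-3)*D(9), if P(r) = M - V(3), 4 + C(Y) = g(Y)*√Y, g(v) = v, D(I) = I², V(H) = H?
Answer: -321 - 243*I*√3 ≈ -321.0 - 420.89*I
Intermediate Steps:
M = 6 (M = 10 - 4 = 6)
C(Y) = -4 + Y^(3/2) (C(Y) = -4 + Y*√Y = -4 + Y^(3/2))
P(r) = 3 (P(r) = 6 - 1*3 = 6 - 3 = 3)
P(12) + C(-3)*D(9) = 3 + (-4 + (-3)^(3/2))*9² = 3 + (-4 - 3*I*√3)*81 = 3 + (-324 - 243*I*√3) = -321 - 243*I*√3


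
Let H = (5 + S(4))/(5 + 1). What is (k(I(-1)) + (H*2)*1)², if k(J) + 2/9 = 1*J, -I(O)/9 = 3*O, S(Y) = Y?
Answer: 71824/81 ≈ 886.72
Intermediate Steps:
H = 3/2 (H = (5 + 4)/(5 + 1) = 9/6 = 9*(⅙) = 3/2 ≈ 1.5000)
I(O) = -27*O
k(J) = -2/9 + J (k(J) = -2/9 + 1*J = -2/9 + J)
(k(I(-1)) + (H*2)*1)² = ((-2/9 - 27*(-1)) + ((3/2)*2)*1)² = ((-2/9 + 27) + 3*1)² = (241/9 + 3)² = (268/9)² = 71824/81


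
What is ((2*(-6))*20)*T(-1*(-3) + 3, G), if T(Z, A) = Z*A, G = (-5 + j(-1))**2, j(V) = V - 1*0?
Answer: -51840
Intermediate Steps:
j(V) = V (j(V) = V + 0 = V)
G = 36 (G = (-5 - 1)**2 = (-6)**2 = 36)
T(Z, A) = A*Z
((2*(-6))*20)*T(-1*(-3) + 3, G) = ((2*(-6))*20)*(36*(-1*(-3) + 3)) = (-12*20)*(36*(3 + 3)) = -8640*6 = -240*216 = -51840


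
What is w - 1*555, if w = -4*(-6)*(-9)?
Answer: -771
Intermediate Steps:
w = -216 (w = 24*(-9) = -216)
w - 1*555 = -216 - 1*555 = -216 - 555 = -771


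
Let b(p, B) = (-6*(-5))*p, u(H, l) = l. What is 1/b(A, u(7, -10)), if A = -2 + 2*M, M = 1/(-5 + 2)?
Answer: -1/80 ≈ -0.012500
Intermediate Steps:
M = -1/3 (M = 1/(-3) = -1/3 ≈ -0.33333)
A = -8/3 (A = -2 + 2*(-1/3) = -2 - 2/3 = -8/3 ≈ -2.6667)
b(p, B) = 30*p
1/b(A, u(7, -10)) = 1/(30*(-8/3)) = 1/(-80) = -1/80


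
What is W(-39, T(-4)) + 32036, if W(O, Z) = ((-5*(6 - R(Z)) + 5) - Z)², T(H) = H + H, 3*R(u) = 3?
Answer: 32180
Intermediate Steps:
R(u) = 1 (R(u) = (⅓)*3 = 1)
T(H) = 2*H
W(O, Z) = (-20 - Z)² (W(O, Z) = ((-5*(6 - 1*1) + 5) - Z)² = ((-5*(6 - 1) + 5) - Z)² = ((-5*5 + 5) - Z)² = ((-25 + 5) - Z)² = (-20 - Z)²)
W(-39, T(-4)) + 32036 = (20 + 2*(-4))² + 32036 = (20 - 8)² + 32036 = 12² + 32036 = 144 + 32036 = 32180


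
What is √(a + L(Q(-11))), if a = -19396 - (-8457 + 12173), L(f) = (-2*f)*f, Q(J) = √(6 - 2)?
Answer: 68*I*√5 ≈ 152.05*I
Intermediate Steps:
Q(J) = 2 (Q(J) = √4 = 2)
L(f) = -2*f²
a = -23112 (a = -19396 - 1*3716 = -19396 - 3716 = -23112)
√(a + L(Q(-11))) = √(-23112 - 2*2²) = √(-23112 - 2*4) = √(-23112 - 8) = √(-23120) = 68*I*√5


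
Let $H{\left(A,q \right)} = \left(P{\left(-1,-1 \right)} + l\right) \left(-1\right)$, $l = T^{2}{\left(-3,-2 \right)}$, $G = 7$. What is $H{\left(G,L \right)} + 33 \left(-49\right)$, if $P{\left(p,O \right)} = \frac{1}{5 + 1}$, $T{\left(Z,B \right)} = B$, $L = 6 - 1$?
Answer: $- \frac{9727}{6} \approx -1621.2$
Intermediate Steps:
$L = 5$
$P{\left(p,O \right)} = \frac{1}{6}$
$l = 4$ ($l = \left(-2\right)^{2} = 4$)
$H{\left(A,q \right)} = - \frac{25}{6}$ ($H{\left(A,q \right)} = \left(\frac{1}{6} + 4\right) \left(-1\right) = \frac{25}{6} \left(-1\right) = - \frac{25}{6}$)
$H{\left(G,L \right)} + 33 \left(-49\right) = - \frac{25}{6} + 33 \left(-49\right) = - \frac{25}{6} - 1617 = - \frac{9727}{6}$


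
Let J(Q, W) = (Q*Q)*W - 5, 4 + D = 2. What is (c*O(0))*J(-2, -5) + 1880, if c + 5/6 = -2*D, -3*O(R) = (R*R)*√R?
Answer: 1880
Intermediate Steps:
O(R) = -R^(5/2)/3 (O(R) = -R*R*√R/3 = -R²*√R/3 = -R^(5/2)/3)
D = -2 (D = -4 + 2 = -2)
c = 19/6 (c = -⅚ - 2*(-2) = -⅚ + 4 = 19/6 ≈ 3.1667)
J(Q, W) = -5 + W*Q² (J(Q, W) = Q²*W - 5 = W*Q² - 5 = -5 + W*Q²)
(c*O(0))*J(-2, -5) + 1880 = (19*(-0^(5/2)/3)/6)*(-5 - 5*(-2)²) + 1880 = (19*(-⅓*0)/6)*(-5 - 5*4) + 1880 = ((19/6)*0)*(-5 - 20) + 1880 = 0*(-25) + 1880 = 0 + 1880 = 1880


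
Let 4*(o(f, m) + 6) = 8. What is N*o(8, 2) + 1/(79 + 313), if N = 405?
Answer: -635039/392 ≈ -1620.0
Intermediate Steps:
o(f, m) = -4 (o(f, m) = -6 + (1/4)*8 = -6 + 2 = -4)
N*o(8, 2) + 1/(79 + 313) = 405*(-4) + 1/(79 + 313) = -1620 + 1/392 = -635039/392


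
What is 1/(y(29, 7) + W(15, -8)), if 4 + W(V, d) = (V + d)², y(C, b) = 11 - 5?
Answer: 1/51 ≈ 0.019608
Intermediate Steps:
y(C, b) = 6
W(V, d) = -4 + (V + d)²
1/(y(29, 7) + W(15, -8)) = 1/(6 + (-4 + (15 - 8)²)) = 1/(6 + (-4 + 7²)) = 1/(6 + (-4 + 49)) = 1/(6 + 45) = 1/51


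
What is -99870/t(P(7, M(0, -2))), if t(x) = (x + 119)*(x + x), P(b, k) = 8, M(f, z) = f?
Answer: -49935/1016 ≈ -49.149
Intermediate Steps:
t(x) = 2*x*(119 + x) (t(x) = (119 + x)*(2*x) = 2*x*(119 + x))
-99870/t(P(7, M(0, -2))) = -99870*1/(16*(119 + 8)) = -99870/(2*8*127) = -99870/2032 = -99870*1/2032 = -49935/1016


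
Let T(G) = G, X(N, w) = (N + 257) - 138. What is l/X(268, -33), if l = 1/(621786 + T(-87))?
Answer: 1/240597513 ≈ 4.1563e-9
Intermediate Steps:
X(N, w) = 119 + N (X(N, w) = (257 + N) - 138 = 119 + N)
l = 1/621699 (l = 1/(621786 - 87) = 1/621699 ≈ 1.6085e-6)
l/X(268, -33) = 1/(621699*(119 + 268)) = (1/621699)/387 = (1/621699)*(1/387) = 1/240597513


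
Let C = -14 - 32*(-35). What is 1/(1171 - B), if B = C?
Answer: 1/65 ≈ 0.015385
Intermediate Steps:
C = 1106 (C = -14 + 1120 = 1106)
B = 1106
1/(1171 - B) = 1/(1171 - 1*1106) = 1/(1171 - 1106) = 1/65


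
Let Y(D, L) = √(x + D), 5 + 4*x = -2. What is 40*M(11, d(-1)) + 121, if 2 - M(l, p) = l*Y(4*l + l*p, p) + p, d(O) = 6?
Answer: -39 - 220*√433 ≈ -4616.9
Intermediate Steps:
x = -7/4 (x = -5/4 + (¼)*(-2) = -5/4 - ½ = -7/4 ≈ -1.7500)
Y(D, L) = √(-7/4 + D)
M(l, p) = 2 - p - l*√(-7 + 16*l + 4*l*p)/2 (M(l, p) = 2 - (l*(√(-7 + 4*(4*l + l*p))/2) + p) = 2 - (l*(√(-7 + (16*l + 4*l*p))/2) + p) = 2 - (l*(√(-7 + 16*l + 4*l*p)/2) + p) = 2 - (l*√(-7 + 16*l + 4*l*p)/2 + p) = 2 - (p + l*√(-7 + 16*l + 4*l*p)/2) = 2 + (-p - l*√(-7 + 16*l + 4*l*p)/2) = 2 - p - l*√(-7 + 16*l + 4*l*p)/2)
40*M(11, d(-1)) + 121 = 40*(2 - 1*6 - ½*11*√(-7 + 4*11*(4 + 6))) + 121 = 40*(2 - 6 - ½*11*√(-7 + 4*11*10)) + 121 = 40*(2 - 6 - ½*11*√(-7 + 440)) + 121 = 40*(2 - 6 - ½*11*√433) + 121 = 40*(2 - 6 - 11*√433/2) + 121 = 40*(-4 - 11*√433/2) + 121 = (-160 - 220*√433) + 121 = -39 - 220*√433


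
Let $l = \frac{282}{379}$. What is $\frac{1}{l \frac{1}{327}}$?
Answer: $\frac{41311}{94} \approx 439.48$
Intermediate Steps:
$l = \frac{282}{379}$ ($l = 282 \cdot \frac{1}{379} = \frac{282}{379} \approx 0.74406$)
$\frac{1}{l \frac{1}{327}} = \frac{1}{\frac{282}{379} \cdot \frac{1}{327}} = \frac{1}{\frac{94}{41311}} = \frac{41311}{94}$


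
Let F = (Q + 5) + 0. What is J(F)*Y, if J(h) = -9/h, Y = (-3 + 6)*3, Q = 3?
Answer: -81/8 ≈ -10.125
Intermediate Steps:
F = 8 (F = (3 + 5) + 0 = 8 + 0 = 8)
Y = 9 (Y = 3*3 = 9)
J(F)*Y = -9/8*9 = -81/8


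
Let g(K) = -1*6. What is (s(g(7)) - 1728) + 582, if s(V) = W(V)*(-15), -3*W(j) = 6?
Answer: -1116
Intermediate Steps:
g(K) = -6
W(j) = -2 (W(j) = -⅓*6 = -2)
s(V) = 30 (s(V) = -2*(-15) = 30)
(s(g(7)) - 1728) + 582 = (30 - 1728) + 582 = -1698 + 582 = -1116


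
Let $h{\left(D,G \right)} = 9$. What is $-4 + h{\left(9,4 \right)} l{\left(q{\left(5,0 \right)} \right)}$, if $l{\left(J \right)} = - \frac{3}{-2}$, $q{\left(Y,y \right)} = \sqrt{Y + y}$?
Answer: $\frac{19}{2} \approx 9.5$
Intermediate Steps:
$l{\left(J \right)} = \frac{3}{2}$ ($l{\left(J \right)} = \left(-3\right) \left(- \frac{1}{2}\right) = \frac{3}{2}$)
$-4 + h{\left(9,4 \right)} l{\left(q{\left(5,0 \right)} \right)} = -4 + 9 \cdot \frac{3}{2} = -4 + \frac{27}{2} = \frac{19}{2}$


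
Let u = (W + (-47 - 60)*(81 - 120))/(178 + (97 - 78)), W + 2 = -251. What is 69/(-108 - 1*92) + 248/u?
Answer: 118759/9800 ≈ 12.118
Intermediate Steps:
W = -253 (W = -2 - 251 = -253)
u = 3920/197 (u = (-253 + (-47 - 60)*(81 - 120))/(178 + (97 - 78)) = (-253 - 107*(-39))/(178 + 19) = (-253 + 4173)/197 = 3920*(1/197) = 3920/197 ≈ 19.898)
69/(-108 - 1*92) + 248/u = 69/(-108 - 1*92) + 248/(3920/197) = 69/(-108 - 92) + 248*(197/3920) = 69/(-200) + 6107/490 = 69*(-1/200) + 6107/490 = -69/200 + 6107/490 = 118759/9800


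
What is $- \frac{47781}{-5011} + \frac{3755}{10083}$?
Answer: $\frac{500592128}{50525913} \approx 9.9076$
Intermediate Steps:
$- \frac{47781}{-5011} + \frac{3755}{10083} = \left(-47781\right) \left(- \frac{1}{5011}\right) + 3755 \cdot \frac{1}{10083} = \frac{47781}{5011} + \frac{3755}{10083} = \frac{500592128}{50525913}$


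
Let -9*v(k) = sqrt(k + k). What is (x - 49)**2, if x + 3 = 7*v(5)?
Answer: 219514/81 + 728*sqrt(10)/9 ≈ 2965.8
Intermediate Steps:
v(k) = -sqrt(2)*sqrt(k)/9 (v(k) = -sqrt(k + k)/9 = -sqrt(2)*sqrt(k)/9)
x = -3 - 7*sqrt(10)/9 (x = -3 + 7*(-sqrt(2)*sqrt(5)/9) = -3 + 7*(-sqrt(10)/9) = -3 - 7*sqrt(10)/9 ≈ -5.4595)
(x - 49)**2 = ((-3 - 7*sqrt(10)/9) - 49)**2 = (-52 - 7*sqrt(10)/9)**2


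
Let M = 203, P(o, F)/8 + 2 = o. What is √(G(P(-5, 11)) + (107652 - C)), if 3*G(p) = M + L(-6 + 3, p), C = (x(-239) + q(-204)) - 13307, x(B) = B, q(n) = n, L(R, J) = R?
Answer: √1093218/3 ≈ 348.52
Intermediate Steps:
P(o, F) = -16 + 8*o
C = -13750 (C = (-239 - 204) - 13307 = -443 - 13307 = -13750)
G(p) = 200/3 (G(p) = (203 + (-6 + 3))/3 = (203 - 3)/3 = (⅓)*200 = 200/3)
√(G(P(-5, 11)) + (107652 - C)) = √(200/3 + (107652 - 1*(-13750))) = √(200/3 + (107652 + 13750)) = √(200/3 + 121402) = √(364406/3) = √1093218/3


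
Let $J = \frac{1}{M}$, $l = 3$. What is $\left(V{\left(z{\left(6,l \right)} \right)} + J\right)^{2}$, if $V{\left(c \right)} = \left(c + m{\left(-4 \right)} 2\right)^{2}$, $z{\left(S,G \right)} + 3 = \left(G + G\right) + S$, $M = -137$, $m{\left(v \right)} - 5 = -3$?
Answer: $\frac{536015104}{18769} \approx 28559.0$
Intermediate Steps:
$m{\left(v \right)} = 2$ ($m{\left(v \right)} = 5 - 3 = 2$)
$z{\left(S,G \right)} = -3 + S + 2 G$ ($z{\left(S,G \right)} = -3 + \left(\left(G + G\right) + S\right) = -3 + \left(2 G + S\right) = -3 + \left(S + 2 G\right) = -3 + S + 2 G$)
$V{\left(c \right)} = \left(4 + c\right)^{2}$ ($V{\left(c \right)} = \left(c + 2 \cdot 2\right)^{2} = \left(c + 4\right)^{2} = \left(4 + c\right)^{2}$)
$J = - \frac{1}{137}$ ($J = \frac{1}{-137} = - \frac{1}{137} \approx -0.0072993$)
$\left(V{\left(z{\left(6,l \right)} \right)} + J\right)^{2} = \left(\left(4 + \left(-3 + 6 + 2 \cdot 3\right)\right)^{2} - \frac{1}{137}\right)^{2} = \left(\left(4 + \left(-3 + 6 + 6\right)\right)^{2} - \frac{1}{137}\right)^{2} = \left(\left(4 + 9\right)^{2} - \frac{1}{137}\right)^{2} = \left(13^{2} - \frac{1}{137}\right)^{2} = \left(169 - \frac{1}{137}\right)^{2} = \left(\frac{23152}{137}\right)^{2} = \frac{536015104}{18769}$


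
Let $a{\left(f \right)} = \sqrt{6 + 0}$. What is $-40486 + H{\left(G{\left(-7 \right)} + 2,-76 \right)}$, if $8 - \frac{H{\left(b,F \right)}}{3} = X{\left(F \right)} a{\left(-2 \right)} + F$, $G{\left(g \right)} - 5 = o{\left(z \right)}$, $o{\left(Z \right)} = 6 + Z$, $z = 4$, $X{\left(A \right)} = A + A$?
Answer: $-40234 + 456 \sqrt{6} \approx -39117.0$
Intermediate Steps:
$X{\left(A \right)} = 2 A$
$G{\left(g \right)} = 15$ ($G{\left(g \right)} = 5 + \left(6 + 4\right) = 5 + 10 = 15$)
$a{\left(f \right)} = \sqrt{6}$
$H{\left(b,F \right)} = 24 - 3 F - 6 F \sqrt{6}$ ($H{\left(b,F \right)} = 24 - 3 \left(2 F \sqrt{6} + F\right) = 24 - 3 \left(F + 2 F \sqrt{6}\right) = 24 - \left(3 F + 6 F \sqrt{6}\right) = 24 - 3 F - 6 F \sqrt{6}$)
$-40486 + H{\left(G{\left(-7 \right)} + 2,-76 \right)} = -40486 - \left(-252 - 456 \sqrt{6}\right) = -40486 + \left(24 + 228 + 456 \sqrt{6}\right) = -40486 + \left(252 + 456 \sqrt{6}\right) = -40234 + 456 \sqrt{6}$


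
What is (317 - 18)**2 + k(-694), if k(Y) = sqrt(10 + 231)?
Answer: 89401 + sqrt(241) ≈ 89417.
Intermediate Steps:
k(Y) = sqrt(241)
(317 - 18)**2 + k(-694) = (317 - 18)**2 + sqrt(241) = 299**2 + sqrt(241) = 89401 + sqrt(241)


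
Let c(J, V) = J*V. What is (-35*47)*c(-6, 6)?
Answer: 59220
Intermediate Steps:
(-35*47)*c(-6, 6) = (-35*47)*(-6*6) = -1645*(-36) = 59220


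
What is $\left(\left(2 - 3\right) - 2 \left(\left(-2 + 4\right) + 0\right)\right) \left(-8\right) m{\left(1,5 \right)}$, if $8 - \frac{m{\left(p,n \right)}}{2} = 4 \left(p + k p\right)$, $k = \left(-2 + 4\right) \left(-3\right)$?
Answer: $2240$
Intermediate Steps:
$k = -6$ ($k = 2 \left(-3\right) = -6$)
$m{\left(p,n \right)} = 16 + 40 p$ ($m{\left(p,n \right)} = 16 - 2 \cdot 4 \left(p - 6 p\right) = 16 - 2 \cdot 4 \left(- 5 p\right) = 16 - 2 \left(- 20 p\right) = 16 + 40 p$)
$\left(\left(2 - 3\right) - 2 \left(\left(-2 + 4\right) + 0\right)\right) \left(-8\right) m{\left(1,5 \right)} = \left(\left(2 - 3\right) - 2 \left(\left(-2 + 4\right) + 0\right)\right) \left(-8\right) \left(16 + 40 \cdot 1\right) = \left(-1 - 2 \left(2 + 0\right)\right) \left(-8\right) \left(16 + 40\right) = \left(-1 - 4\right) \left(-8\right) 56 = \left(-5\right) \left(-8\right) 56 = 40 \cdot 56 = 2240$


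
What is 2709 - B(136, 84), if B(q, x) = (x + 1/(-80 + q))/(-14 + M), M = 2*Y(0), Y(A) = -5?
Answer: 3645601/1344 ≈ 2712.5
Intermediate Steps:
M = -10 (M = 2*(-5) = -10)
B(q, x) = -x/24 - 1/(24*(-80 + q)) (B(q, x) = (x + 1/(-80 + q))/(-14 - 10) = (x + 1/(-80 + q))/(-24) = (x + 1/(-80 + q))*(-1/24) = -x/24 - 1/(24*(-80 + q)))
2709 - B(136, 84) = 2709 - (-1 + 80*84 - 1*136*84)/(24*(-80 + 136)) = 2709 - (-1 + 6720 - 11424)/(24*56) = 2709 - (-4705)/(24*56) = 2709 - 1*(-4705/1344) = 2709 + 4705/1344 = 3645601/1344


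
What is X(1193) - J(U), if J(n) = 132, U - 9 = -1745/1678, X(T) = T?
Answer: 1061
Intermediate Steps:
U = 13357/1678 (U = 9 - 1745/1678 = 13357/1678 ≈ 7.9601)
X(1193) - J(U) = 1193 - 1*132 = 1193 - 132 = 1061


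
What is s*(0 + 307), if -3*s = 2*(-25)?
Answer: 15350/3 ≈ 5116.7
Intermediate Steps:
s = 50/3 (s = -2*(-25)/3 = -1/3*(-50) = 50/3 ≈ 16.667)
s*(0 + 307) = 50*(0 + 307)/3 = (50/3)*307 = 15350/3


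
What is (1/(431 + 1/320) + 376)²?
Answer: 2689316053435456/19022202241 ≈ 1.4138e+5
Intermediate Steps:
(1/(431 + 1/320) + 376)² = (1/(137921/320) + 376)² = (320/137921 + 376)² = (51858616/137921)² = 2689316053435456/19022202241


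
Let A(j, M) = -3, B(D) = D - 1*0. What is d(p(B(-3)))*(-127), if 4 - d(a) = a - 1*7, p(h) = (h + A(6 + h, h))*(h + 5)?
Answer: -2921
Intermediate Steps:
B(D) = D (B(D) = D + 0 = D)
p(h) = (-3 + h)*(5 + h) (p(h) = (h - 3)*(h + 5) = (-3 + h)*(5 + h))
d(a) = 11 - a (d(a) = 4 - (a - 1*7) = 4 - (a - 7) = 4 - (-7 + a) = 4 + (7 - a) = 11 - a)
d(p(B(-3)))*(-127) = (11 - (-15 + (-3)² + 2*(-3)))*(-127) = (11 - (-15 + 9 - 6))*(-127) = (11 - 1*(-12))*(-127) = (11 + 12)*(-127) = 23*(-127) = -2921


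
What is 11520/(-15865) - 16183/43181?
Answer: -150837683/137013313 ≈ -1.1009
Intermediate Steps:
11520/(-15865) - 16183/43181 = 11520*(-1/15865) - 16183*1/43181 = -2304/3173 - 16183/43181 = -150837683/137013313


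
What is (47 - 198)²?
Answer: 22801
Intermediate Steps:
(47 - 198)² = (-151)² = 22801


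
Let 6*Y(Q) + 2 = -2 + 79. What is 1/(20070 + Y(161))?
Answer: 2/40165 ≈ 4.9795e-5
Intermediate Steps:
Y(Q) = 25/2 (Y(Q) = -⅓ + (-2 + 79)/6 = -⅓ + (⅙)*77 = -⅓ + 77/6 = 25/2)
1/(20070 + Y(161)) = 1/(20070 + 25/2) = 1/(40165/2) = 2/40165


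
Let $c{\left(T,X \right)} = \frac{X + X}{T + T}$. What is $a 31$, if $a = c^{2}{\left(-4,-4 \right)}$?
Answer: $31$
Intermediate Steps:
$c{\left(T,X \right)} = \frac{X}{T}$ ($c{\left(T,X \right)} = \frac{2 X}{2 T} = 2 X \frac{1}{2 T} = \frac{X}{T}$)
$a = 1$ ($a = \left(- \frac{4}{-4}\right)^{2} = \left(\left(-4\right) \left(- \frac{1}{4}\right)\right)^{2} = 1^{2} = 1$)
$a 31 = 1 \cdot 31 = 31$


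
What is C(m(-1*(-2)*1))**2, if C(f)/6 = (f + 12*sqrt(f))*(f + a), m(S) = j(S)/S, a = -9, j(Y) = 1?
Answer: 751689/4 + 15606*sqrt(2) ≈ 2.0999e+5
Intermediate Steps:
m(S) = 1/S
C(f) = 6*(-9 + f)*(f + 12*sqrt(f)) (C(f) = 6*((f + 12*sqrt(f))*(f - 9)) = 6*((f + 12*sqrt(f))*(-9 + f)) = 6*((-9 + f)*(f + 12*sqrt(f))) = 6*(-9 + f)*(f + 12*sqrt(f)))
C(m(-1*(-2)*1))**2 = (-648/sqrt(2) - 54/(-1*(-2)*1) + 6*(1/(-1*(-2)*1))**2 + 72*(1/(-1*(-2)*1))**(3/2))**2 = (-648*sqrt(2)/2 - 54/(2*1) + 6*(1/(2*1))**2 + 72*(1/(2*1))**(3/2))**2 = (-648*sqrt(2)/2 - 54/2 + 6*(1/2)**2 + 72*(1/2)**(3/2))**2 = (-324*sqrt(2) - 54*1/2 + 6*(1/2)**2 + 72*(1/2)**(3/2))**2 = (-324*sqrt(2) - 27 + 6*(1/4) + 72*(sqrt(2)/4))**2 = (-324*sqrt(2) - 27 + 3/2 + 18*sqrt(2))**2 = (-51/2 - 306*sqrt(2))**2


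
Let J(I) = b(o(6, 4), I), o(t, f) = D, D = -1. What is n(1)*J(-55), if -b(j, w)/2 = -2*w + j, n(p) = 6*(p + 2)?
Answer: -3924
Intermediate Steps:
n(p) = 12 + 6*p (n(p) = 6*(2 + p) = 12 + 6*p)
o(t, f) = -1
b(j, w) = -2*j + 4*w (b(j, w) = -2*(-2*w + j) = -2*(j - 2*w) = -2*j + 4*w)
J(I) = 2 + 4*I (J(I) = -2*(-1) + 4*I = 2 + 4*I)
n(1)*J(-55) = (12 + 6*1)*(2 + 4*(-55)) = (12 + 6)*(2 - 220) = 18*(-218) = -3924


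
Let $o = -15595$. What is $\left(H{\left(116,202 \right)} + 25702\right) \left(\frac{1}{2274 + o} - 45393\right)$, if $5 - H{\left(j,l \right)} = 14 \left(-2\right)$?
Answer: $- \frac{15561443763190}{13321} \approx -1.1682 \cdot 10^{9}$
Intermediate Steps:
$H{\left(j,l \right)} = 33$ ($H{\left(j,l \right)} = 5 - 14 \left(-2\right) = 5 - -28 = 5 + 28 = 33$)
$\left(H{\left(116,202 \right)} + 25702\right) \left(\frac{1}{2274 + o} - 45393\right) = \left(33 + 25702\right) \left(\frac{1}{2274 - 15595} - 45393\right) = 25735 \left(\frac{1}{-13321} - 45393\right) = 25735 \left(- \frac{1}{13321} - 45393\right) = 25735 \left(- \frac{604680154}{13321}\right) = - \frac{15561443763190}{13321}$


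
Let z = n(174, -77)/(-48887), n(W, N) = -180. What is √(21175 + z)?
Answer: √50606962233235/48887 ≈ 145.52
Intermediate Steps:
z = 180/48887 (z = -180/(-48887) = -180*(-1/48887) = 180/48887 ≈ 0.0036820)
√(21175 + z) = √(21175 + 180/48887) = √(1035182405/48887) = √50606962233235/48887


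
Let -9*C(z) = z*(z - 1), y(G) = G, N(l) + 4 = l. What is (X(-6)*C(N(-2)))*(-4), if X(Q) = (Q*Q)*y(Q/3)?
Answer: -1344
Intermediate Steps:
N(l) = -4 + l
C(z) = -z*(-1 + z)/9 (C(z) = -z*(z - 1)/9 = -z*(-1 + z)/9)
X(Q) = Q³/3 (X(Q) = (Q*Q)*(Q/3) = Q²*(Q*(⅓)) = Q²*(Q/3) = Q³/3)
(X(-6)*C(N(-2)))*(-4) = (((⅓)*(-6)³)*((-4 - 2)*(1 - (-4 - 2))/9))*(-4) = (((⅓)*(-216))*((⅑)*(-6)*(1 - 1*(-6))))*(-4) = -8*(-6)*(1 + 6)*(-4) = -8*(-6)*7*(-4) = -72*(-14/3)*(-4) = 336*(-4) = -1344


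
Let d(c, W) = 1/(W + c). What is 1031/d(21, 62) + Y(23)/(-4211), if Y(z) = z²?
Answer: 360347374/4211 ≈ 85573.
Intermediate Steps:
1031/d(21, 62) + Y(23)/(-4211) = 1031/(1/(62 + 21)) + 23²/(-4211) = 1031/(1/83) + 529*(-1/4211) = 1031/(1/83) - 529/4211 = 1031*83 - 529/4211 = 85573 - 529/4211 = 360347374/4211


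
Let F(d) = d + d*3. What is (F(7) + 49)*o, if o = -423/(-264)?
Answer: 987/8 ≈ 123.38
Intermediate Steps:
F(d) = 4*d (F(d) = d + 3*d = 4*d)
o = 141/88 (o = -423*(-1/264) = 141/88 ≈ 1.6023)
(F(7) + 49)*o = (4*7 + 49)*(141/88) = (28 + 49)*(141/88) = 77*(141/88) = 987/8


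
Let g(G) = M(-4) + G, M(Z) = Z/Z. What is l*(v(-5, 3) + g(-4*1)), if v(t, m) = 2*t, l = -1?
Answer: 13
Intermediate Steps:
M(Z) = 1
g(G) = 1 + G
l*(v(-5, 3) + g(-4*1)) = -(2*(-5) + (1 - 4*1)) = -(-10 + (1 - 4)) = -(-10 - 3) = -1*(-13) = 13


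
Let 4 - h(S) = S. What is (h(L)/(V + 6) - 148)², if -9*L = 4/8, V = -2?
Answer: 111999889/5184 ≈ 21605.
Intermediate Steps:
L = -1/18 (L = -4/(9*8) = -⅑*½ = -1/18 ≈ -0.055556)
h(S) = 4 - S
(h(L)/(V + 6) - 148)² = ((4 - 1*(-1/18))/(-2 + 6) - 148)² = ((4 + 1/18)/4 - 148)² = ((¼)*(73/18) - 148)² = (73/72 - 148)² = (-10583/72)² = 111999889/5184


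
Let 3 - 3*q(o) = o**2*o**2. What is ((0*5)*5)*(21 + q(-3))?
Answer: 0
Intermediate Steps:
q(o) = 1 - o**4/3 (q(o) = 1 - o**2*o**2/3 = 1 - o**4/3)
((0*5)*5)*(21 + q(-3)) = ((0*5)*5)*(21 + (1 - 1/3*(-3)**4)) = (0*5)*(21 + (1 - 1/3*81)) = 0*(21 + (1 - 27)) = 0*(21 - 26) = 0*(-5) = 0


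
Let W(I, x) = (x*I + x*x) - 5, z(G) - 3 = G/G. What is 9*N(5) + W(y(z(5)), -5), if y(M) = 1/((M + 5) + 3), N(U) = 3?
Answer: 559/12 ≈ 46.583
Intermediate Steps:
z(G) = 4 (z(G) = 3 + G/G = 3 + 1 = 4)
y(M) = 1/(8 + M) (y(M) = 1/((5 + M) + 3) = 1/(8 + M))
W(I, x) = -5 + x**2 + I*x (W(I, x) = (I*x + x**2) - 5 = (x**2 + I*x) - 5 = -5 + x**2 + I*x)
9*N(5) + W(y(z(5)), -5) = 9*3 + (-5 + (-5)**2 - 5/(8 + 4)) = 27 + (-5 + 25 - 5/12) = 27 + 235/12 = 559/12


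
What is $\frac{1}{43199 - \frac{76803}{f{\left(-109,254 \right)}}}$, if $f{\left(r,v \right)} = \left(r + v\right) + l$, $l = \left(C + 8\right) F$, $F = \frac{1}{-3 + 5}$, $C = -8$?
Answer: $\frac{145}{6187052} \approx 2.3436 \cdot 10^{-5}$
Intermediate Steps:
$F = \frac{1}{2} \approx 0.5$
$l = 0$ ($l = \left(-8 + 8\right) \frac{1}{2} = 0 \cdot \frac{1}{2} = 0$)
$f{\left(r,v \right)} = r + v$ ($f{\left(r,v \right)} = \left(r + v\right) + 0 = r + v$)
$\frac{1}{43199 - \frac{76803}{f{\left(-109,254 \right)}}} = \frac{1}{43199 - \frac{76803}{-109 + 254}} = \frac{1}{43199 - \frac{76803}{145}} = \frac{1}{\frac{6187052}{145}} = \frac{145}{6187052}$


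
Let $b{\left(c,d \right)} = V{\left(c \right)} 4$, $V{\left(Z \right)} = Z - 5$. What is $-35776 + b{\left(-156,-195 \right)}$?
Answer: $-36420$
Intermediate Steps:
$V{\left(Z \right)} = -5 + Z$
$b{\left(c,d \right)} = -20 + 4 c$ ($b{\left(c,d \right)} = \left(-5 + c\right) 4 = -20 + 4 c$)
$-35776 + b{\left(-156,-195 \right)} = -35776 + \left(-20 + 4 \left(-156\right)\right) = -35776 - 644 = -36420$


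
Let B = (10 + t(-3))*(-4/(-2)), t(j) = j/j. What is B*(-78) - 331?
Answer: -2047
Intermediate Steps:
t(j) = 1
B = 22 (B = (10 + 1)*(-4/(-2)) = 11*(-4*(-1/2)) = 11*2 = 22)
B*(-78) - 331 = 22*(-78) - 331 = -1716 - 331 = -2047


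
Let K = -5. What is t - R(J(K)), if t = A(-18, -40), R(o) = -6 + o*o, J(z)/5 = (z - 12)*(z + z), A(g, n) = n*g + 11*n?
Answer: -722214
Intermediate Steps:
A(g, n) = 11*n + g*n (A(g, n) = g*n + 11*n = 11*n + g*n)
J(z) = 10*z*(-12 + z) (J(z) = 5*((z - 12)*(z + z)) = 5*((-12 + z)*(2*z)) = 5*(2*z*(-12 + z)) = 10*z*(-12 + z))
R(o) = -6 + o²
t = 280 (t = -40*(11 - 18) = -40*(-7) = 280)
t - R(J(K)) = 280 - (-6 + (10*(-5)*(-12 - 5))²) = 280 - (-6 + (10*(-5)*(-17))²) = 280 - (-6 + 850²) = 280 - (-6 + 722500) = 280 - 1*722494 = 280 - 722494 = -722214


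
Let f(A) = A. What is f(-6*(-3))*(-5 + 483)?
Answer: 8604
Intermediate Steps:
f(-6*(-3))*(-5 + 483) = (-6*(-3))*(-5 + 483) = 18*478 = 8604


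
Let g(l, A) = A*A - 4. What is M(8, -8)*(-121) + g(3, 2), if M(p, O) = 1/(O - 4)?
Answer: 121/12 ≈ 10.083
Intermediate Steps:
g(l, A) = -4 + A² (g(l, A) = A² - 4 = -4 + A²)
M(p, O) = 1/(-4 + O)
M(8, -8)*(-121) + g(3, 2) = -121/(-4 - 8) + (-4 + 2²) = -121/(-12) + (-4 + 4) = -1/12*(-121) + 0 = 121/12 + 0 = 121/12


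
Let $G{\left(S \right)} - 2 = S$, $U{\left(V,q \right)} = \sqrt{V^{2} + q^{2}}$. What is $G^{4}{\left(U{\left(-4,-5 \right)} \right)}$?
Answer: $\left(2 + \sqrt{41}\right)^{4} \approx 4986.1$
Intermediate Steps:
$G{\left(S \right)} = 2 + S$
$G^{4}{\left(U{\left(-4,-5 \right)} \right)} = \left(2 + \sqrt{\left(-4\right)^{2} + \left(-5\right)^{2}}\right)^{4} = \left(2 + \sqrt{16 + 25}\right)^{4} = \left(2 + \sqrt{41}\right)^{4}$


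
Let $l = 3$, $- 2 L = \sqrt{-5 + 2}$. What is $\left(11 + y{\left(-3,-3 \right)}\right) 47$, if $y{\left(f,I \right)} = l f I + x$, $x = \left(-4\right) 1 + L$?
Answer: $1598 - \frac{47 i \sqrt{3}}{2} \approx 1598.0 - 40.703 i$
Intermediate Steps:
$L = - \frac{i \sqrt{3}}{2}$ ($L = - \frac{\sqrt{-5 + 2}}{2} = - \frac{\sqrt{-3}}{2} = - \frac{i \sqrt{3}}{2} \approx - 0.86602 i$)
$x = -4 - \frac{i \sqrt{3}}{2}$ ($x = \left(-4\right) 1 - \frac{i \sqrt{3}}{2} = -4 - \frac{i \sqrt{3}}{2} \approx -4.0 - 0.86602 i$)
$y{\left(f,I \right)} = -4 + 3 I f - \frac{i \sqrt{3}}{2}$ ($y{\left(f,I \right)} = 3 f I - \left(4 + \frac{i \sqrt{3}}{2}\right) = 3 I f - \left(4 + \frac{i \sqrt{3}}{2}\right) = -4 + 3 I f - \frac{i \sqrt{3}}{2}$)
$\left(11 + y{\left(-3,-3 \right)}\right) 47 = \left(11 - \left(4 - 27 + \frac{i \sqrt{3}}{2}\right)\right) 47 = \left(11 - \left(-23 + \frac{i \sqrt{3}}{2}\right)\right) 47 = \left(11 + \left(23 - \frac{i \sqrt{3}}{2}\right)\right) 47 = \left(34 - \frac{i \sqrt{3}}{2}\right) 47 = 1598 - \frac{47 i \sqrt{3}}{2}$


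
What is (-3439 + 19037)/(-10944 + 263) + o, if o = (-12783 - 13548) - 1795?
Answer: -27311764/971 ≈ -28127.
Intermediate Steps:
o = -28126 (o = -26331 - 1795 = -28126)
(-3439 + 19037)/(-10944 + 263) + o = (-3439 + 19037)/(-10944 + 263) - 28126 = 15598/(-10681) - 28126 = 15598*(-1/10681) - 28126 = -1418/971 - 28126 = -27311764/971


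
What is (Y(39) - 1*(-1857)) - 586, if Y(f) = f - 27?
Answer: 1283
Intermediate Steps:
Y(f) = -27 + f
(Y(39) - 1*(-1857)) - 586 = ((-27 + 39) - 1*(-1857)) - 586 = (12 + 1857) - 586 = 1869 - 586 = 1283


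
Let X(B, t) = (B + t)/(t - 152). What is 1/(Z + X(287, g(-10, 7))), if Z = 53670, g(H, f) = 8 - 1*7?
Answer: 151/8103882 ≈ 1.8633e-5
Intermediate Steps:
g(H, f) = 1 (g(H, f) = 8 - 7 = 1)
X(B, t) = (B + t)/(-152 + t)
1/(Z + X(287, g(-10, 7))) = 1/(53670 + (287 + 1)/(-152 + 1)) = 1/(53670 + 288/(-151)) = 1/(53670 - 1/151*288) = 1/(53670 - 288/151) = 1/(8103882/151) = 151/8103882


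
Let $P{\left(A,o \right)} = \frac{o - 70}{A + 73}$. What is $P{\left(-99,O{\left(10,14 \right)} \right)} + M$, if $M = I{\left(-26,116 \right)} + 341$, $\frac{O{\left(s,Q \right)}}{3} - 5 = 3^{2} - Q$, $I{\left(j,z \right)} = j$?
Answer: $\frac{4130}{13} \approx 317.69$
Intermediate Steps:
$O{\left(s,Q \right)} = 42 - 3 Q$ ($O{\left(s,Q \right)} = 15 + 3 \left(3^{2} - Q\right) = 15 + 3 \left(9 - Q\right) = 15 - \left(-27 + 3 Q\right) = 42 - 3 Q$)
$P{\left(A,o \right)} = \frac{-70 + o}{73 + A}$
$M = 315$ ($M = -26 + 341 = 315$)
$P{\left(-99,O{\left(10,14 \right)} \right)} + M = \frac{-70 + \left(42 - 42\right)}{73 - 99} + 315 = \frac{-70 + \left(42 - 42\right)}{-26} + 315 = - \frac{-70 + 0}{26} + 315 = \left(- \frac{1}{26}\right) \left(-70\right) + 315 = \frac{35}{13} + 315 = \frac{4130}{13}$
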